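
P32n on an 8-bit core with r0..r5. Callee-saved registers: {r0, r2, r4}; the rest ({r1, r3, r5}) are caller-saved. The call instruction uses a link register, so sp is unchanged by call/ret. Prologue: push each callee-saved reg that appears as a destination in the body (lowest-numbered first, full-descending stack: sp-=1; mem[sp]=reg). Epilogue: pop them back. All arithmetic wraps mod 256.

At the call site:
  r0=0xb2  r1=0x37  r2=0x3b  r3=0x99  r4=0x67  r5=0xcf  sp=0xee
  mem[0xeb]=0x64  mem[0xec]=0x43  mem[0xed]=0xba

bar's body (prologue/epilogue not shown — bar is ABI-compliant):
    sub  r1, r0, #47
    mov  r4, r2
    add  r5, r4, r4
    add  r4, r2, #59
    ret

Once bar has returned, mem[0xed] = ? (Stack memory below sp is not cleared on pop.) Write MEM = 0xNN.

prologue: push r4 -> mem[0xed]=0x67, sp=0xed
body[0] sub  r1, r0, #47 -> r1=0x83
body[1] mov  r4, r2 -> r4=0x3b
body[2] add  r5, r4, r4 -> r5=0x76
body[3] add  r4, r2, #59 -> r4=0x76
epilogue: pop r4=0x67, sp=0xee
prologue pushed ['r4'] at ['0xed']

MEM = 0x67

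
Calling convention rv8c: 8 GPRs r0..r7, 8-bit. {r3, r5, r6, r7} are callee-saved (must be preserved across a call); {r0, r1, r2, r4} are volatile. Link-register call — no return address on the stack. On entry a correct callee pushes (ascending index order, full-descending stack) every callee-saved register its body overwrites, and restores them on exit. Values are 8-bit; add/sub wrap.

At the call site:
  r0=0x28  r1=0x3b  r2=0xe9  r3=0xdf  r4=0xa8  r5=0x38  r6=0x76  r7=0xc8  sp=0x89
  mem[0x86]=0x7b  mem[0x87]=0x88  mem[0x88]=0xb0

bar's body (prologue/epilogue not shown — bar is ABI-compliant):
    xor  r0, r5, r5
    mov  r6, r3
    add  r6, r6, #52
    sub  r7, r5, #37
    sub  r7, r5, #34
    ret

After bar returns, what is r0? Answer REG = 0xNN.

REG = 0x00

prologue: push r6 → mem[0x88]=0x76, sp=0x88
prologue: push r7 → mem[0x87]=0xc8, sp=0x87
body[0] xor  r0, r5, r5 → r0=0x00
body[1] mov  r6, r3 → r6=0xdf
body[2] add  r6, r6, #52 → r6=0x13
body[3] sub  r7, r5, #37 → r7=0x13
body[4] sub  r7, r5, #34 → r7=0x16
epilogue: pop r7=0xc8, sp=0x88
epilogue: pop r6=0x76, sp=0x89
r0 is caller-saved → body value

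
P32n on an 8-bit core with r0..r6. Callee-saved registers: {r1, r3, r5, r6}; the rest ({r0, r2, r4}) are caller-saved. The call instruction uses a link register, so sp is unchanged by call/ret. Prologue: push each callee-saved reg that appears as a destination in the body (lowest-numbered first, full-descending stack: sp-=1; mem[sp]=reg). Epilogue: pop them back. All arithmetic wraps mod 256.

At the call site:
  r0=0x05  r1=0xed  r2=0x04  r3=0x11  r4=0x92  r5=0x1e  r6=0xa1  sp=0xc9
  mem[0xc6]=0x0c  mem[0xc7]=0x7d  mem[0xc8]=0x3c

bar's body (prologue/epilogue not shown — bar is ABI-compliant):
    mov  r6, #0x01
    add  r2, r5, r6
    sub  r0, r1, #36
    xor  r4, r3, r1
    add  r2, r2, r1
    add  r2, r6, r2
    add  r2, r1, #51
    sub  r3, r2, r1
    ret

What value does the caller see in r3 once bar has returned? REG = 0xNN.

prologue: push r3 -> mem[0xc8]=0x11, sp=0xc8
prologue: push r6 -> mem[0xc7]=0xa1, sp=0xc7
body[0] mov  r6, #0x01 -> r6=0x01
body[1] add  r2, r5, r6 -> r2=0x1f
body[2] sub  r0, r1, #36 -> r0=0xc9
body[3] xor  r4, r3, r1 -> r4=0xfc
body[4] add  r2, r2, r1 -> r2=0x0c
body[5] add  r2, r6, r2 -> r2=0x0d
body[6] add  r2, r1, #51 -> r2=0x20
body[7] sub  r3, r2, r1 -> r3=0x33
epilogue: pop r6=0xa1, sp=0xc8
epilogue: pop r3=0x11, sp=0xc9
r3 is callee-saved -> restored

REG = 0x11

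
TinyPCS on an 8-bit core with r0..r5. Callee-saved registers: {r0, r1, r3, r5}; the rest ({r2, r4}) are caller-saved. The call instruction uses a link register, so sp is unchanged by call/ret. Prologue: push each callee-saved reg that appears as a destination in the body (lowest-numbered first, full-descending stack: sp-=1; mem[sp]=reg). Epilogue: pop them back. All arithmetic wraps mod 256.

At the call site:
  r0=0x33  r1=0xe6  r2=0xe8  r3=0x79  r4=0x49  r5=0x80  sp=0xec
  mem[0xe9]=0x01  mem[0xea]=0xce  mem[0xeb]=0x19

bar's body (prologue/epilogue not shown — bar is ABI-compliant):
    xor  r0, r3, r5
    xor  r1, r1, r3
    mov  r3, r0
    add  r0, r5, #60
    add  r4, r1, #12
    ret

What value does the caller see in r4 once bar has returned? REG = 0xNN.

REG = 0xab

prologue: push r0 → mem[0xeb]=0x33, sp=0xeb
prologue: push r1 → mem[0xea]=0xe6, sp=0xea
prologue: push r3 → mem[0xe9]=0x79, sp=0xe9
body[0] xor  r0, r3, r5 → r0=0xf9
body[1] xor  r1, r1, r3 → r1=0x9f
body[2] mov  r3, r0 → r3=0xf9
body[3] add  r0, r5, #60 → r0=0xbc
body[4] add  r4, r1, #12 → r4=0xab
epilogue: pop r3=0x79, sp=0xea
epilogue: pop r1=0xe6, sp=0xeb
epilogue: pop r0=0x33, sp=0xec
r4 is caller-saved → body value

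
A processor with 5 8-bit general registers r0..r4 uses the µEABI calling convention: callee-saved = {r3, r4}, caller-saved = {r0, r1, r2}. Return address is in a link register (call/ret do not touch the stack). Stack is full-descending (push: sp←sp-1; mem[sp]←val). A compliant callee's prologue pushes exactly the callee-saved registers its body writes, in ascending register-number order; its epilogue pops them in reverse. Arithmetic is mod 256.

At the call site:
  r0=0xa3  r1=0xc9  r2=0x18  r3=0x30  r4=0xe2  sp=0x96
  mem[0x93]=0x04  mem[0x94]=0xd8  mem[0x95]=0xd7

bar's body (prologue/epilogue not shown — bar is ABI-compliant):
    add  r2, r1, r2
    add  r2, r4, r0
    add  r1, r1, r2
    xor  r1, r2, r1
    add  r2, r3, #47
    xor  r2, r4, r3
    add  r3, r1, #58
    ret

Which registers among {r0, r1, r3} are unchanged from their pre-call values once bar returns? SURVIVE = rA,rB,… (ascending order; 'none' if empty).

SURVIVE = r0,r3

prologue: push r3 -> mem[0x95]=0x30, sp=0x95
body[0] add  r2, r1, r2 -> r2=0xe1
body[1] add  r2, r4, r0 -> r2=0x85
body[2] add  r1, r1, r2 -> r1=0x4e
body[3] xor  r1, r2, r1 -> r1=0xcb
body[4] add  r2, r3, #47 -> r2=0x5f
body[5] xor  r2, r4, r3 -> r2=0xd2
body[6] add  r3, r1, #58 -> r3=0x05
epilogue: pop r3=0x30, sp=0x96
r0: caller-saved, written=False
r1: caller-saved, written=True
r3: callee-saved, written=True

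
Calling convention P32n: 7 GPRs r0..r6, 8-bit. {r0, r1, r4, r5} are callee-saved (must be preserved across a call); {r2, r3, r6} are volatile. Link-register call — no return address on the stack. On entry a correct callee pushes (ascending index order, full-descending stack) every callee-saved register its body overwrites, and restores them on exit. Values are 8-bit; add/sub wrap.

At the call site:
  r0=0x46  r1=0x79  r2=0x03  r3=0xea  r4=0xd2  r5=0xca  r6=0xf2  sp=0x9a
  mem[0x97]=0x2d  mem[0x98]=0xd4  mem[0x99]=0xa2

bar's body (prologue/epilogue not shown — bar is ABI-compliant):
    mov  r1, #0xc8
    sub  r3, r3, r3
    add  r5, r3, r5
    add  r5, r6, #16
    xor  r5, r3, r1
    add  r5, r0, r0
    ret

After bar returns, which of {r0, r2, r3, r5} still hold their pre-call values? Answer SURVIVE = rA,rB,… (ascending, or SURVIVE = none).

SURVIVE = r0,r2,r5

prologue: push r1 → mem[0x99]=0x79, sp=0x99
prologue: push r5 → mem[0x98]=0xca, sp=0x98
body[0] mov  r1, #0xc8 → r1=0xc8
body[1] sub  r3, r3, r3 → r3=0x00
body[2] add  r5, r3, r5 → r5=0xca
body[3] add  r5, r6, #16 → r5=0x02
body[4] xor  r5, r3, r1 → r5=0xc8
body[5] add  r5, r0, r0 → r5=0x8c
epilogue: pop r5=0xca, sp=0x99
epilogue: pop r1=0x79, sp=0x9a
r0: callee-saved, written=False
r2: caller-saved, written=False
r3: caller-saved, written=True
r5: callee-saved, written=True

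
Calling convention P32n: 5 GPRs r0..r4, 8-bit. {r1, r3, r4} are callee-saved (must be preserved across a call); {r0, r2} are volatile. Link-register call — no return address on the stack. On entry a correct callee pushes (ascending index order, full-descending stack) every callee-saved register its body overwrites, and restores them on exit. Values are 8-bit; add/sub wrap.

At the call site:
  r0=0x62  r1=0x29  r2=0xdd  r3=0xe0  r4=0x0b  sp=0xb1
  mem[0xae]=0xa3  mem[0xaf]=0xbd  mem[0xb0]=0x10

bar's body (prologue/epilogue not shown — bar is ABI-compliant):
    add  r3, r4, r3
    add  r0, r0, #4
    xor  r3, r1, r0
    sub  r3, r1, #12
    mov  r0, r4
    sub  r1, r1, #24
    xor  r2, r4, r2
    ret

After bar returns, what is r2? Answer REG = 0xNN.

REG = 0xd6

prologue: push r1 → mem[0xb0]=0x29, sp=0xb0
prologue: push r3 → mem[0xaf]=0xe0, sp=0xaf
body[0] add  r3, r4, r3 → r3=0xeb
body[1] add  r0, r0, #4 → r0=0x66
body[2] xor  r3, r1, r0 → r3=0x4f
body[3] sub  r3, r1, #12 → r3=0x1d
body[4] mov  r0, r4 → r0=0x0b
body[5] sub  r1, r1, #24 → r1=0x11
body[6] xor  r2, r4, r2 → r2=0xd6
epilogue: pop r3=0xe0, sp=0xb0
epilogue: pop r1=0x29, sp=0xb1
r2 is caller-saved → body value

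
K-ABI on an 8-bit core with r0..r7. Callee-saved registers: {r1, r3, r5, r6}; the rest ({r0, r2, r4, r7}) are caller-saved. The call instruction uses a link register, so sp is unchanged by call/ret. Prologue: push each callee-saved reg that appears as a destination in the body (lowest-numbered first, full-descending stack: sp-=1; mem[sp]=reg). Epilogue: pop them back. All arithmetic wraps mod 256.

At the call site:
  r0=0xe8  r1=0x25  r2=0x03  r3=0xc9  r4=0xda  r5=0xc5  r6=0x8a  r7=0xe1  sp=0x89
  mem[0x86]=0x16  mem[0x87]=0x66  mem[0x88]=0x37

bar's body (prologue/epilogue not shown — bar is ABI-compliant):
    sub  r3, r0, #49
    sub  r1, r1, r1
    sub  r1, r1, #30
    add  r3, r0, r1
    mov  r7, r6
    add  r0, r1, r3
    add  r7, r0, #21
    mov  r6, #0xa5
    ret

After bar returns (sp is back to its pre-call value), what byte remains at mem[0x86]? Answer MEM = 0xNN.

prologue: push r1 -> mem[0x88]=0x25, sp=0x88
prologue: push r3 -> mem[0x87]=0xc9, sp=0x87
prologue: push r6 -> mem[0x86]=0x8a, sp=0x86
body[0] sub  r3, r0, #49 -> r3=0xb7
body[1] sub  r1, r1, r1 -> r1=0x00
body[2] sub  r1, r1, #30 -> r1=0xe2
body[3] add  r3, r0, r1 -> r3=0xca
body[4] mov  r7, r6 -> r7=0x8a
body[5] add  r0, r1, r3 -> r0=0xac
body[6] add  r7, r0, #21 -> r7=0xc1
body[7] mov  r6, #0xa5 -> r6=0xa5
epilogue: pop r6=0x8a, sp=0x87
epilogue: pop r3=0xc9, sp=0x88
epilogue: pop r1=0x25, sp=0x89
prologue pushed ['r1', 'r3', 'r6'] at ['0x88', '0x87', '0x86']

MEM = 0x8a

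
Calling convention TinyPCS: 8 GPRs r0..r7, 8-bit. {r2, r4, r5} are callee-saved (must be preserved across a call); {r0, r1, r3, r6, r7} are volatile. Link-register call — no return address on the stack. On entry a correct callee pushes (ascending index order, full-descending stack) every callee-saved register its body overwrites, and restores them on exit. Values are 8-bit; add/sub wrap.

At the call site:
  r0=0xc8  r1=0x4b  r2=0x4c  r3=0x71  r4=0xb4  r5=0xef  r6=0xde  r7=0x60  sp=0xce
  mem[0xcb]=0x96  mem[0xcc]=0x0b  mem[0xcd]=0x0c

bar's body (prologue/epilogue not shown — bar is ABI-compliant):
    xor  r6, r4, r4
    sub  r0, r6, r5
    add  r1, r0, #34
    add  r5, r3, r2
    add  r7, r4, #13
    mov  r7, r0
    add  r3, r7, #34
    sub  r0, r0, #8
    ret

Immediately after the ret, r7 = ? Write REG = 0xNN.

prologue: push r5 → mem[0xcd]=0xef, sp=0xcd
body[0] xor  r6, r4, r4 → r6=0x00
body[1] sub  r0, r6, r5 → r0=0x11
body[2] add  r1, r0, #34 → r1=0x33
body[3] add  r5, r3, r2 → r5=0xbd
body[4] add  r7, r4, #13 → r7=0xc1
body[5] mov  r7, r0 → r7=0x11
body[6] add  r3, r7, #34 → r3=0x33
body[7] sub  r0, r0, #8 → r0=0x09
epilogue: pop r5=0xef, sp=0xce
r7 is caller-saved → body value

REG = 0x11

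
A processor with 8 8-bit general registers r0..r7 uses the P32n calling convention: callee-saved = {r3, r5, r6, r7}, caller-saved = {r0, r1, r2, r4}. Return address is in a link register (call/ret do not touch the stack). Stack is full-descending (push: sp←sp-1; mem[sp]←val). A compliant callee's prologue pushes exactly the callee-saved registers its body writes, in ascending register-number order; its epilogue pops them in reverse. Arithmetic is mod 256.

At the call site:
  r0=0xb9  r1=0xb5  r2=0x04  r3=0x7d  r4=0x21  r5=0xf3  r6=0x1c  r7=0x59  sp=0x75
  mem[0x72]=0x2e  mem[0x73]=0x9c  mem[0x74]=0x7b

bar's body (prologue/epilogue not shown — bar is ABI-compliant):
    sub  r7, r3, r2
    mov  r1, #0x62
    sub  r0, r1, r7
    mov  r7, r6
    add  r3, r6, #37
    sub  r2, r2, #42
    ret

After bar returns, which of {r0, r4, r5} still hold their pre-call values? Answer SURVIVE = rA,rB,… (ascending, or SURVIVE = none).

prologue: push r3 → mem[0x74]=0x7d, sp=0x74
prologue: push r7 → mem[0x73]=0x59, sp=0x73
body[0] sub  r7, r3, r2 → r7=0x79
body[1] mov  r1, #0x62 → r1=0x62
body[2] sub  r0, r1, r7 → r0=0xe9
body[3] mov  r7, r6 → r7=0x1c
body[4] add  r3, r6, #37 → r3=0x41
body[5] sub  r2, r2, #42 → r2=0xda
epilogue: pop r7=0x59, sp=0x74
epilogue: pop r3=0x7d, sp=0x75
r0: caller-saved, written=True
r4: caller-saved, written=False
r5: callee-saved, written=False

SURVIVE = r4,r5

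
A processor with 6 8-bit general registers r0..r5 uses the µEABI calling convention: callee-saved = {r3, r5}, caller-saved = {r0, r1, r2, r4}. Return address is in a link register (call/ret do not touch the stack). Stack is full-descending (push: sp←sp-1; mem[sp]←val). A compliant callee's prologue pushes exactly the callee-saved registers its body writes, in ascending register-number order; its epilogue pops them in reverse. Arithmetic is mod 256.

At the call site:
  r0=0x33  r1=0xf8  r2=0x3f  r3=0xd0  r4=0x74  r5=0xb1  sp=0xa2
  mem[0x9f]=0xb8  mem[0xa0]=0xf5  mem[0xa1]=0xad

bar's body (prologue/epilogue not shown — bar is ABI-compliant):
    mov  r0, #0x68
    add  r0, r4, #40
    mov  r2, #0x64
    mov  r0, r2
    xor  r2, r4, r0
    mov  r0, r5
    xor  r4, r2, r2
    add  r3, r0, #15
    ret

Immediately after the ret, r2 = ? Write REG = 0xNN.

prologue: push r3 -> mem[0xa1]=0xd0, sp=0xa1
body[0] mov  r0, #0x68 -> r0=0x68
body[1] add  r0, r4, #40 -> r0=0x9c
body[2] mov  r2, #0x64 -> r2=0x64
body[3] mov  r0, r2 -> r0=0x64
body[4] xor  r2, r4, r0 -> r2=0x10
body[5] mov  r0, r5 -> r0=0xb1
body[6] xor  r4, r2, r2 -> r4=0x00
body[7] add  r3, r0, #15 -> r3=0xc0
epilogue: pop r3=0xd0, sp=0xa2
r2 is caller-saved -> body value

REG = 0x10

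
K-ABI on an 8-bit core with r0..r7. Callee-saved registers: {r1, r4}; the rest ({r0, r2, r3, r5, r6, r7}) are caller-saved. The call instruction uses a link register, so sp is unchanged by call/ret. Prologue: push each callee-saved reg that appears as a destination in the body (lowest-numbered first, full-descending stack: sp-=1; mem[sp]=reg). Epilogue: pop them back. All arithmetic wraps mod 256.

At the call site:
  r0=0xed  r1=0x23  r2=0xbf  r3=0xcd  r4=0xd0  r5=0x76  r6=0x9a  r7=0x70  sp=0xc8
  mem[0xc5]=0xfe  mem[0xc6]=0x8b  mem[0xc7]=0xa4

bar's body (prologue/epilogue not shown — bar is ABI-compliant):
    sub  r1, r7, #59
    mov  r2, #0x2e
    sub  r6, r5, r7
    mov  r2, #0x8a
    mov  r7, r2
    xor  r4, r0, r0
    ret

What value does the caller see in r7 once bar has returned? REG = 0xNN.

REG = 0x8a

prologue: push r1 → mem[0xc7]=0x23, sp=0xc7
prologue: push r4 → mem[0xc6]=0xd0, sp=0xc6
body[0] sub  r1, r7, #59 → r1=0x35
body[1] mov  r2, #0x2e → r2=0x2e
body[2] sub  r6, r5, r7 → r6=0x06
body[3] mov  r2, #0x8a → r2=0x8a
body[4] mov  r7, r2 → r7=0x8a
body[5] xor  r4, r0, r0 → r4=0x00
epilogue: pop r4=0xd0, sp=0xc7
epilogue: pop r1=0x23, sp=0xc8
r7 is caller-saved → body value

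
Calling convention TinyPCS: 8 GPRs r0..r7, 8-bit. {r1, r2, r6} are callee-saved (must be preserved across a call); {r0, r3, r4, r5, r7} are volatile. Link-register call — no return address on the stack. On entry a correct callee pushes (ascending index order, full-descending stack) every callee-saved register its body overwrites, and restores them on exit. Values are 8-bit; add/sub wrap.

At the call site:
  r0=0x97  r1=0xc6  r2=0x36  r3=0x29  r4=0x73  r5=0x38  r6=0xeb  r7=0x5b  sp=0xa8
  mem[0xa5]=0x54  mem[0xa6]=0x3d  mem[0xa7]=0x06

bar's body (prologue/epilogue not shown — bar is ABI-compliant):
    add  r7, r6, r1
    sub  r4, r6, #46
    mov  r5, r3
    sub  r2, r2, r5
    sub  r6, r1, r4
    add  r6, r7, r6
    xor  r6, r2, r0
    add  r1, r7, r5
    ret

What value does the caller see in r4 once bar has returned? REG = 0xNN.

REG = 0xbd

prologue: push r1 -> mem[0xa7]=0xc6, sp=0xa7
prologue: push r2 -> mem[0xa6]=0x36, sp=0xa6
prologue: push r6 -> mem[0xa5]=0xeb, sp=0xa5
body[0] add  r7, r6, r1 -> r7=0xb1
body[1] sub  r4, r6, #46 -> r4=0xbd
body[2] mov  r5, r3 -> r5=0x29
body[3] sub  r2, r2, r5 -> r2=0x0d
body[4] sub  r6, r1, r4 -> r6=0x09
body[5] add  r6, r7, r6 -> r6=0xba
body[6] xor  r6, r2, r0 -> r6=0x9a
body[7] add  r1, r7, r5 -> r1=0xda
epilogue: pop r6=0xeb, sp=0xa6
epilogue: pop r2=0x36, sp=0xa7
epilogue: pop r1=0xc6, sp=0xa8
r4 is caller-saved -> body value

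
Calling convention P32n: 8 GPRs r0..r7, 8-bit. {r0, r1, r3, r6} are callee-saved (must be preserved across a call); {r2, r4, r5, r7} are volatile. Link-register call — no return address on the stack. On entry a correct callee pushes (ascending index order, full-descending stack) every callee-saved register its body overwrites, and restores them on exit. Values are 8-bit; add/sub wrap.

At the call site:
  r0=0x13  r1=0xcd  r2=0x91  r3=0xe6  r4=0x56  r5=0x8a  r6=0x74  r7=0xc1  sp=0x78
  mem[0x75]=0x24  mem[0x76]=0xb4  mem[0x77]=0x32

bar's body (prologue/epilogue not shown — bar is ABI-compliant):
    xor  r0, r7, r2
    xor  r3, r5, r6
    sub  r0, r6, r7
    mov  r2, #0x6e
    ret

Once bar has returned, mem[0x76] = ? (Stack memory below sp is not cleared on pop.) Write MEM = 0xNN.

MEM = 0xe6

prologue: push r0 -> mem[0x77]=0x13, sp=0x77
prologue: push r3 -> mem[0x76]=0xe6, sp=0x76
body[0] xor  r0, r7, r2 -> r0=0x50
body[1] xor  r3, r5, r6 -> r3=0xfe
body[2] sub  r0, r6, r7 -> r0=0xb3
body[3] mov  r2, #0x6e -> r2=0x6e
epilogue: pop r3=0xe6, sp=0x77
epilogue: pop r0=0x13, sp=0x78
prologue pushed ['r0', 'r3'] at ['0x77', '0x76']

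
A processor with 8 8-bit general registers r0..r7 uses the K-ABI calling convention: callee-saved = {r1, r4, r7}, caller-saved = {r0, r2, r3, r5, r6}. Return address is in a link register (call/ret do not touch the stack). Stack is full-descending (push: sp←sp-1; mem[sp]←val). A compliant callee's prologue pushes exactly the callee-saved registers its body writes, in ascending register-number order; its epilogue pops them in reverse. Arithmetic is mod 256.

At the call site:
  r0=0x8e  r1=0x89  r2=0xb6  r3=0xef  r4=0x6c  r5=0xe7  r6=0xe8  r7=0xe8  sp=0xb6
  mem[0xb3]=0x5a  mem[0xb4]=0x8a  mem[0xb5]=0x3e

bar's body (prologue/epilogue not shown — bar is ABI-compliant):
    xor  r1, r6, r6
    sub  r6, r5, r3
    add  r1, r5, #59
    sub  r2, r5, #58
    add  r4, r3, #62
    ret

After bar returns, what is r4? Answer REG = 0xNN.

prologue: push r1 -> mem[0xb5]=0x89, sp=0xb5
prologue: push r4 -> mem[0xb4]=0x6c, sp=0xb4
body[0] xor  r1, r6, r6 -> r1=0x00
body[1] sub  r6, r5, r3 -> r6=0xf8
body[2] add  r1, r5, #59 -> r1=0x22
body[3] sub  r2, r5, #58 -> r2=0xad
body[4] add  r4, r3, #62 -> r4=0x2d
epilogue: pop r4=0x6c, sp=0xb5
epilogue: pop r1=0x89, sp=0xb6
r4 is callee-saved -> restored

REG = 0x6c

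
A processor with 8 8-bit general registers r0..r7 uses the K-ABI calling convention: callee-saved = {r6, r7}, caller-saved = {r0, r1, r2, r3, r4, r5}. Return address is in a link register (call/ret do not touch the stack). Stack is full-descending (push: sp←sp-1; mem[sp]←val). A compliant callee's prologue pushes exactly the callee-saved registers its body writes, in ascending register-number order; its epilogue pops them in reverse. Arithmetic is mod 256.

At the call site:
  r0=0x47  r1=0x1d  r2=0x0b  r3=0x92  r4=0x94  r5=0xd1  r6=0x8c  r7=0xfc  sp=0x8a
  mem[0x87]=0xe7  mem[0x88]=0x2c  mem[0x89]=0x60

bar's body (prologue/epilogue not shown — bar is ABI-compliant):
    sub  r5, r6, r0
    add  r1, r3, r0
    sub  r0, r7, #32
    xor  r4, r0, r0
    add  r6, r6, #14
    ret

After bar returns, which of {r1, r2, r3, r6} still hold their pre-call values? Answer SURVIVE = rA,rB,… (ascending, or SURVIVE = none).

SURVIVE = r2,r3,r6

prologue: push r6 -> mem[0x89]=0x8c, sp=0x89
body[0] sub  r5, r6, r0 -> r5=0x45
body[1] add  r1, r3, r0 -> r1=0xd9
body[2] sub  r0, r7, #32 -> r0=0xdc
body[3] xor  r4, r0, r0 -> r4=0x00
body[4] add  r6, r6, #14 -> r6=0x9a
epilogue: pop r6=0x8c, sp=0x8a
r1: caller-saved, written=True
r2: caller-saved, written=False
r3: caller-saved, written=False
r6: callee-saved, written=True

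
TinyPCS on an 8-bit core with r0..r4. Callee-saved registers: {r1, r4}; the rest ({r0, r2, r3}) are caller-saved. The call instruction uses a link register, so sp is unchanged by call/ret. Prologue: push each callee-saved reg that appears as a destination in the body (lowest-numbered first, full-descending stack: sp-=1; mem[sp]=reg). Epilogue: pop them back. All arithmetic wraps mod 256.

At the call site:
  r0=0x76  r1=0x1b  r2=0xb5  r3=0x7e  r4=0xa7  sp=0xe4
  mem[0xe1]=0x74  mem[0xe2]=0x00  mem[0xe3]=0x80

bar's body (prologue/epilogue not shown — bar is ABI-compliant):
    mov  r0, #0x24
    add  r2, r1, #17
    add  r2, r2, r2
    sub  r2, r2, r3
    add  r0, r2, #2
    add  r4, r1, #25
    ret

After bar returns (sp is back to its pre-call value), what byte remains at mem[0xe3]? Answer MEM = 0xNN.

prologue: push r4 → mem[0xe3]=0xa7, sp=0xe3
body[0] mov  r0, #0x24 → r0=0x24
body[1] add  r2, r1, #17 → r2=0x2c
body[2] add  r2, r2, r2 → r2=0x58
body[3] sub  r2, r2, r3 → r2=0xda
body[4] add  r0, r2, #2 → r0=0xdc
body[5] add  r4, r1, #25 → r4=0x34
epilogue: pop r4=0xa7, sp=0xe4
prologue pushed ['r4'] at ['0xe3']

MEM = 0xa7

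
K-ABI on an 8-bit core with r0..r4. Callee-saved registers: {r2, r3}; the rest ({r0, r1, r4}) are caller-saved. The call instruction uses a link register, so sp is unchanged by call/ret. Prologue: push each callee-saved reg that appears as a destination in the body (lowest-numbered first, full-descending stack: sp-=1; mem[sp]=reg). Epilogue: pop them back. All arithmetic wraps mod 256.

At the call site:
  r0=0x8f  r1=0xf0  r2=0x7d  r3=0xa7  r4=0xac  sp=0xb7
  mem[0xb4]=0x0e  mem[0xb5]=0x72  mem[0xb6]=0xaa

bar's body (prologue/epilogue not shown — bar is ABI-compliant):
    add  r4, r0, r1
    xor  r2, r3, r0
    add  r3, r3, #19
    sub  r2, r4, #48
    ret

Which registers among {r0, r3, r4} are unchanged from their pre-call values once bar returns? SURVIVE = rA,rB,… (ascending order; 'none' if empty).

prologue: push r2 → mem[0xb6]=0x7d, sp=0xb6
prologue: push r3 → mem[0xb5]=0xa7, sp=0xb5
body[0] add  r4, r0, r1 → r4=0x7f
body[1] xor  r2, r3, r0 → r2=0x28
body[2] add  r3, r3, #19 → r3=0xba
body[3] sub  r2, r4, #48 → r2=0x4f
epilogue: pop r3=0xa7, sp=0xb6
epilogue: pop r2=0x7d, sp=0xb7
r0: caller-saved, written=False
r3: callee-saved, written=True
r4: caller-saved, written=True

SURVIVE = r0,r3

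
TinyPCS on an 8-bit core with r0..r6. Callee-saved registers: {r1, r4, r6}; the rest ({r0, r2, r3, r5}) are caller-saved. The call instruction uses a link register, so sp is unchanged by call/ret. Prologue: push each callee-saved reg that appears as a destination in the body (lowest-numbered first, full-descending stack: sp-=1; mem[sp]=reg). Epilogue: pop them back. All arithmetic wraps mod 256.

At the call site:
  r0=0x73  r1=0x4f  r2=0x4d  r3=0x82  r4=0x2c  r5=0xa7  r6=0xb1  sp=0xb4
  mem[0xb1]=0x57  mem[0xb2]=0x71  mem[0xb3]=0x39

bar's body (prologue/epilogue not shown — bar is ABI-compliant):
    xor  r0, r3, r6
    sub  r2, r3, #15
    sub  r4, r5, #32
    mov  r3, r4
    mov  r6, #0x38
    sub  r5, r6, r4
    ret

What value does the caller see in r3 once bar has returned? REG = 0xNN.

REG = 0x87

prologue: push r4 → mem[0xb3]=0x2c, sp=0xb3
prologue: push r6 → mem[0xb2]=0xb1, sp=0xb2
body[0] xor  r0, r3, r6 → r0=0x33
body[1] sub  r2, r3, #15 → r2=0x73
body[2] sub  r4, r5, #32 → r4=0x87
body[3] mov  r3, r4 → r3=0x87
body[4] mov  r6, #0x38 → r6=0x38
body[5] sub  r5, r6, r4 → r5=0xb1
epilogue: pop r6=0xb1, sp=0xb3
epilogue: pop r4=0x2c, sp=0xb4
r3 is caller-saved → body value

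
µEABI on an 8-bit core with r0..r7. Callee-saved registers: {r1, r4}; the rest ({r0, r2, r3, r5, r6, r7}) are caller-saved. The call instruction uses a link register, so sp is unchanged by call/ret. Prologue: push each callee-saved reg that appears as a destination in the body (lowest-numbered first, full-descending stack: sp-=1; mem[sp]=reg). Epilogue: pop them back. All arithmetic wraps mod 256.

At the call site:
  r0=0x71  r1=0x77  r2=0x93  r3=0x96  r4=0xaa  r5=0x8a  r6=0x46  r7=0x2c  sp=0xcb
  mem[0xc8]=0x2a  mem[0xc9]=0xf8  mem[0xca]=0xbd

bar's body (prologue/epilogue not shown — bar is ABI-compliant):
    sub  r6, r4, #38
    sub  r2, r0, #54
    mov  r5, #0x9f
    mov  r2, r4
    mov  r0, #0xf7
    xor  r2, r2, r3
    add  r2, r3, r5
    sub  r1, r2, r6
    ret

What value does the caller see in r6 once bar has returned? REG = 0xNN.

REG = 0x84

prologue: push r1 -> mem[0xca]=0x77, sp=0xca
body[0] sub  r6, r4, #38 -> r6=0x84
body[1] sub  r2, r0, #54 -> r2=0x3b
body[2] mov  r5, #0x9f -> r5=0x9f
body[3] mov  r2, r4 -> r2=0xaa
body[4] mov  r0, #0xf7 -> r0=0xf7
body[5] xor  r2, r2, r3 -> r2=0x3c
body[6] add  r2, r3, r5 -> r2=0x35
body[7] sub  r1, r2, r6 -> r1=0xb1
epilogue: pop r1=0x77, sp=0xcb
r6 is caller-saved -> body value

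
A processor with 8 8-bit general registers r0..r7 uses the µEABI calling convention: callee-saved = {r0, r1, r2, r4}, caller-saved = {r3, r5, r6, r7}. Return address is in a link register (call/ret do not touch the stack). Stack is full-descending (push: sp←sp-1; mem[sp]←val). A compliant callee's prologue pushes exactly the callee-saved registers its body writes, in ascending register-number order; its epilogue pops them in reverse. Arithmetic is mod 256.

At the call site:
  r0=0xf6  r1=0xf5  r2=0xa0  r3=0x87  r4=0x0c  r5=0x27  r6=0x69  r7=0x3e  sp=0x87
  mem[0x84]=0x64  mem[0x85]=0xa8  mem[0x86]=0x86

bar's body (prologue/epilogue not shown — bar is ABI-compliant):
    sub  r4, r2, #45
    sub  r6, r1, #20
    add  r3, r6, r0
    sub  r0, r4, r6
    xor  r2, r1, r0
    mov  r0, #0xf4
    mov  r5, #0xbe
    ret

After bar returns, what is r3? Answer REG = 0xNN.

prologue: push r0 -> mem[0x86]=0xf6, sp=0x86
prologue: push r2 -> mem[0x85]=0xa0, sp=0x85
prologue: push r4 -> mem[0x84]=0x0c, sp=0x84
body[0] sub  r4, r2, #45 -> r4=0x73
body[1] sub  r6, r1, #20 -> r6=0xe1
body[2] add  r3, r6, r0 -> r3=0xd7
body[3] sub  r0, r4, r6 -> r0=0x92
body[4] xor  r2, r1, r0 -> r2=0x67
body[5] mov  r0, #0xf4 -> r0=0xf4
body[6] mov  r5, #0xbe -> r5=0xbe
epilogue: pop r4=0x0c, sp=0x85
epilogue: pop r2=0xa0, sp=0x86
epilogue: pop r0=0xf6, sp=0x87
r3 is caller-saved -> body value

REG = 0xd7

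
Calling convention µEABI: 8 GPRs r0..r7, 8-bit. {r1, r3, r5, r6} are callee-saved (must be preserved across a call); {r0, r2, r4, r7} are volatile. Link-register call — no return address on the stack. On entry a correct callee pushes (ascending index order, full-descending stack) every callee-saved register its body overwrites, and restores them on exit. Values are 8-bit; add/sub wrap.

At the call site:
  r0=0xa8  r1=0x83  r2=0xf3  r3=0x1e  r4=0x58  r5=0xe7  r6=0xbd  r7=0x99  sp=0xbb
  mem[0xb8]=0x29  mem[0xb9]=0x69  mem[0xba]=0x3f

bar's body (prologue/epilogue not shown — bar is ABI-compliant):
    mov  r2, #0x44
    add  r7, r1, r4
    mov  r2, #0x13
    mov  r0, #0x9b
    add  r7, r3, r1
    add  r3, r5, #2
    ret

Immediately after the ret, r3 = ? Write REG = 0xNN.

prologue: push r3 -> mem[0xba]=0x1e, sp=0xba
body[0] mov  r2, #0x44 -> r2=0x44
body[1] add  r7, r1, r4 -> r7=0xdb
body[2] mov  r2, #0x13 -> r2=0x13
body[3] mov  r0, #0x9b -> r0=0x9b
body[4] add  r7, r3, r1 -> r7=0xa1
body[5] add  r3, r5, #2 -> r3=0xe9
epilogue: pop r3=0x1e, sp=0xbb
r3 is callee-saved -> restored

REG = 0x1e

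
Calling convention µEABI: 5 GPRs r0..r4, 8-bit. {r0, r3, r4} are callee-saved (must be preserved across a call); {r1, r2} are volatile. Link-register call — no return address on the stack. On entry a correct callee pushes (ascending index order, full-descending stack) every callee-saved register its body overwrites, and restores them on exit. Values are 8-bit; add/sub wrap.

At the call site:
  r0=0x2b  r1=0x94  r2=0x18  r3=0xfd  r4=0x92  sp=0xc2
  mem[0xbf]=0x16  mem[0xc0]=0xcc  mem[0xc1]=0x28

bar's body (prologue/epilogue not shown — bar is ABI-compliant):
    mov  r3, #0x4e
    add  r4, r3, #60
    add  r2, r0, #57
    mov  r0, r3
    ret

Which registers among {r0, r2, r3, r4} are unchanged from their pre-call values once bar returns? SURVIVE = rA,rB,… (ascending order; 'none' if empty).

prologue: push r0 -> mem[0xc1]=0x2b, sp=0xc1
prologue: push r3 -> mem[0xc0]=0xfd, sp=0xc0
prologue: push r4 -> mem[0xbf]=0x92, sp=0xbf
body[0] mov  r3, #0x4e -> r3=0x4e
body[1] add  r4, r3, #60 -> r4=0x8a
body[2] add  r2, r0, #57 -> r2=0x64
body[3] mov  r0, r3 -> r0=0x4e
epilogue: pop r4=0x92, sp=0xc0
epilogue: pop r3=0xfd, sp=0xc1
epilogue: pop r0=0x2b, sp=0xc2
r0: callee-saved, written=True
r2: caller-saved, written=True
r3: callee-saved, written=True
r4: callee-saved, written=True

SURVIVE = r0,r3,r4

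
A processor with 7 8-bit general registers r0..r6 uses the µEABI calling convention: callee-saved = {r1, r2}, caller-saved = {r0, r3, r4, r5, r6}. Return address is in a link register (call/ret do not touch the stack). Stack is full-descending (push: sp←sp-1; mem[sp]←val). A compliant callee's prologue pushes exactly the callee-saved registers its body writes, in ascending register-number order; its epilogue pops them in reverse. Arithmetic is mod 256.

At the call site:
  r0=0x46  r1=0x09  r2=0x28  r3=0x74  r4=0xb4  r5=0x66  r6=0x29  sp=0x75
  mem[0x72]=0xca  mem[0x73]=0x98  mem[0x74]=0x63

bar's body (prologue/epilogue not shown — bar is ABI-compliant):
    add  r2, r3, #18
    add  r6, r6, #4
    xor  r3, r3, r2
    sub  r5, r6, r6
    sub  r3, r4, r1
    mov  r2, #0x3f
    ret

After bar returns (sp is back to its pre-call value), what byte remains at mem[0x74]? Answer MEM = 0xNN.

prologue: push r2 → mem[0x74]=0x28, sp=0x74
body[0] add  r2, r3, #18 → r2=0x86
body[1] add  r6, r6, #4 → r6=0x2d
body[2] xor  r3, r3, r2 → r3=0xf2
body[3] sub  r5, r6, r6 → r5=0x00
body[4] sub  r3, r4, r1 → r3=0xab
body[5] mov  r2, #0x3f → r2=0x3f
epilogue: pop r2=0x28, sp=0x75
prologue pushed ['r2'] at ['0x74']

MEM = 0x28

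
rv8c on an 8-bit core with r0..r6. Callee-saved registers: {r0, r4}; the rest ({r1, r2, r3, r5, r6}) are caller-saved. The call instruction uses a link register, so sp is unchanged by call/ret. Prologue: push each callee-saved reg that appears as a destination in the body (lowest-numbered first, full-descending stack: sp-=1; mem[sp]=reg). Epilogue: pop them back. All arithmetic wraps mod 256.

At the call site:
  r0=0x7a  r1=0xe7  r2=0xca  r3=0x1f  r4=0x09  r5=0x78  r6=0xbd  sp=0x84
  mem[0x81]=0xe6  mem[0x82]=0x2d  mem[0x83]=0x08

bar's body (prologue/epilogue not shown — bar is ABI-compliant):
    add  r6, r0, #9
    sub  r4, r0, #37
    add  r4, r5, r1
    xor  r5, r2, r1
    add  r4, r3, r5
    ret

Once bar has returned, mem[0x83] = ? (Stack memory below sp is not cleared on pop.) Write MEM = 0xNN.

MEM = 0x09

prologue: push r4 -> mem[0x83]=0x09, sp=0x83
body[0] add  r6, r0, #9 -> r6=0x83
body[1] sub  r4, r0, #37 -> r4=0x55
body[2] add  r4, r5, r1 -> r4=0x5f
body[3] xor  r5, r2, r1 -> r5=0x2d
body[4] add  r4, r3, r5 -> r4=0x4c
epilogue: pop r4=0x09, sp=0x84
prologue pushed ['r4'] at ['0x83']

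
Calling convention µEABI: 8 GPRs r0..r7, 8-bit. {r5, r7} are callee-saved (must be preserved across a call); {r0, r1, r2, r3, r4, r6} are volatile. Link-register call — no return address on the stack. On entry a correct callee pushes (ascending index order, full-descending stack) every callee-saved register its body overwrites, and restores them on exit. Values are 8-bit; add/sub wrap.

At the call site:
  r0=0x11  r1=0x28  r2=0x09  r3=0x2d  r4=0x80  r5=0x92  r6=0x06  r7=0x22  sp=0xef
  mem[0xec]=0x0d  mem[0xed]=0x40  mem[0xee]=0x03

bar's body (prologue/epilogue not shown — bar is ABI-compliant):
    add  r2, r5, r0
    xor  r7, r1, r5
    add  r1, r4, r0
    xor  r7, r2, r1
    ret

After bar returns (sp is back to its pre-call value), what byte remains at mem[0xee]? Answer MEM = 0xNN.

prologue: push r7 → mem[0xee]=0x22, sp=0xee
body[0] add  r2, r5, r0 → r2=0xa3
body[1] xor  r7, r1, r5 → r7=0xba
body[2] add  r1, r4, r0 → r1=0x91
body[3] xor  r7, r2, r1 → r7=0x32
epilogue: pop r7=0x22, sp=0xef
prologue pushed ['r7'] at ['0xee']

MEM = 0x22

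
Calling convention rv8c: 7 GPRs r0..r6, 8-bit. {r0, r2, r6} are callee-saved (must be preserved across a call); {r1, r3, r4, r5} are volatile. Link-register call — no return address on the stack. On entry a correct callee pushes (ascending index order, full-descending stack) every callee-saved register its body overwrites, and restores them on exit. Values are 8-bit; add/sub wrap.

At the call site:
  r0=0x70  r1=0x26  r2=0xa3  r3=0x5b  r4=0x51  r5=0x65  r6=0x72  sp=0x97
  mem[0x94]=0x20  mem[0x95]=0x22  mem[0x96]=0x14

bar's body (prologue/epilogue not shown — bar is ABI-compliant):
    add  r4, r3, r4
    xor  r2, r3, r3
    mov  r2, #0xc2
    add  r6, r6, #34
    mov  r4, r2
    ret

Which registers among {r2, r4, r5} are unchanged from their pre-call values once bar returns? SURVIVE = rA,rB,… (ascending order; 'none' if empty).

SURVIVE = r2,r5

prologue: push r2 → mem[0x96]=0xa3, sp=0x96
prologue: push r6 → mem[0x95]=0x72, sp=0x95
body[0] add  r4, r3, r4 → r4=0xac
body[1] xor  r2, r3, r3 → r2=0x00
body[2] mov  r2, #0xc2 → r2=0xc2
body[3] add  r6, r6, #34 → r6=0x94
body[4] mov  r4, r2 → r4=0xc2
epilogue: pop r6=0x72, sp=0x96
epilogue: pop r2=0xa3, sp=0x97
r2: callee-saved, written=True
r4: caller-saved, written=True
r5: caller-saved, written=False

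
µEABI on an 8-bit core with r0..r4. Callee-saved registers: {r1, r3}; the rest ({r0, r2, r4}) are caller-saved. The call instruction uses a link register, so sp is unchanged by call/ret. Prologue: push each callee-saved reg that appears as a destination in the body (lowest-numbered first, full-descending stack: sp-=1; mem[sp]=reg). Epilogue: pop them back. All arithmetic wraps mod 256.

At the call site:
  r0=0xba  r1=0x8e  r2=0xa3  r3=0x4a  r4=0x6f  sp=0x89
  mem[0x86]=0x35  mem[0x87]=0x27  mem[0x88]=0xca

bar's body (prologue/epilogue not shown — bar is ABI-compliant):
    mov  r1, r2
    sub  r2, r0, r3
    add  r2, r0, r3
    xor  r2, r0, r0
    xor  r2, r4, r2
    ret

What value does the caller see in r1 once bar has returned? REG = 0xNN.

prologue: push r1 -> mem[0x88]=0x8e, sp=0x88
body[0] mov  r1, r2 -> r1=0xa3
body[1] sub  r2, r0, r3 -> r2=0x70
body[2] add  r2, r0, r3 -> r2=0x04
body[3] xor  r2, r0, r0 -> r2=0x00
body[4] xor  r2, r4, r2 -> r2=0x6f
epilogue: pop r1=0x8e, sp=0x89
r1 is callee-saved -> restored

REG = 0x8e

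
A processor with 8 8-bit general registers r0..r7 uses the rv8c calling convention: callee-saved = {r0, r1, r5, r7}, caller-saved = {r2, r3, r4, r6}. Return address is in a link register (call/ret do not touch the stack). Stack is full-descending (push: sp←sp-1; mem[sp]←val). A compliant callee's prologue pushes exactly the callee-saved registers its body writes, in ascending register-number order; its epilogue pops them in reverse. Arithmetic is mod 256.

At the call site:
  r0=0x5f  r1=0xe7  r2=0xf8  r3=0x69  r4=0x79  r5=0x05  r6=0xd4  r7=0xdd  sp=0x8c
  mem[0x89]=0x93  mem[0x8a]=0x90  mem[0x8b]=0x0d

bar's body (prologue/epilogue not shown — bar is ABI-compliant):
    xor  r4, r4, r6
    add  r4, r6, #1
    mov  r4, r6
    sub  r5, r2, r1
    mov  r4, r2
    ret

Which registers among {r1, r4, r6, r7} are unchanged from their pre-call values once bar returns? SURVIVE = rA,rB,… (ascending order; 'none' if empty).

SURVIVE = r1,r6,r7

prologue: push r5 → mem[0x8b]=0x05, sp=0x8b
body[0] xor  r4, r4, r6 → r4=0xad
body[1] add  r4, r6, #1 → r4=0xd5
body[2] mov  r4, r6 → r4=0xd4
body[3] sub  r5, r2, r1 → r5=0x11
body[4] mov  r4, r2 → r4=0xf8
epilogue: pop r5=0x05, sp=0x8c
r1: callee-saved, written=False
r4: caller-saved, written=True
r6: caller-saved, written=False
r7: callee-saved, written=False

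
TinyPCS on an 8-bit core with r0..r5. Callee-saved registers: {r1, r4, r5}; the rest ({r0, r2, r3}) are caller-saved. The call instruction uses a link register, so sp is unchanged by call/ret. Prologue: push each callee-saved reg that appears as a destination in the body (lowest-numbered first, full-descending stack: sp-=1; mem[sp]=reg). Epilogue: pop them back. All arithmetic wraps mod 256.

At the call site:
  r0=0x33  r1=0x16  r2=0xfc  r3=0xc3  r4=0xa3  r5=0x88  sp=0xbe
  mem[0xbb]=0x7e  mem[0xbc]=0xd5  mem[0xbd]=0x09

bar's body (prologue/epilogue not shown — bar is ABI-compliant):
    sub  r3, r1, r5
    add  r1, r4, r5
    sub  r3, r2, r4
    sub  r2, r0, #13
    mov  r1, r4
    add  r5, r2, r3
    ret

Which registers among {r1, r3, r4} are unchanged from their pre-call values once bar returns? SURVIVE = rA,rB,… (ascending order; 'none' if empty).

prologue: push r1 → mem[0xbd]=0x16, sp=0xbd
prologue: push r5 → mem[0xbc]=0x88, sp=0xbc
body[0] sub  r3, r1, r5 → r3=0x8e
body[1] add  r1, r4, r5 → r1=0x2b
body[2] sub  r3, r2, r4 → r3=0x59
body[3] sub  r2, r0, #13 → r2=0x26
body[4] mov  r1, r4 → r1=0xa3
body[5] add  r5, r2, r3 → r5=0x7f
epilogue: pop r5=0x88, sp=0xbd
epilogue: pop r1=0x16, sp=0xbe
r1: callee-saved, written=True
r3: caller-saved, written=True
r4: callee-saved, written=False

SURVIVE = r1,r4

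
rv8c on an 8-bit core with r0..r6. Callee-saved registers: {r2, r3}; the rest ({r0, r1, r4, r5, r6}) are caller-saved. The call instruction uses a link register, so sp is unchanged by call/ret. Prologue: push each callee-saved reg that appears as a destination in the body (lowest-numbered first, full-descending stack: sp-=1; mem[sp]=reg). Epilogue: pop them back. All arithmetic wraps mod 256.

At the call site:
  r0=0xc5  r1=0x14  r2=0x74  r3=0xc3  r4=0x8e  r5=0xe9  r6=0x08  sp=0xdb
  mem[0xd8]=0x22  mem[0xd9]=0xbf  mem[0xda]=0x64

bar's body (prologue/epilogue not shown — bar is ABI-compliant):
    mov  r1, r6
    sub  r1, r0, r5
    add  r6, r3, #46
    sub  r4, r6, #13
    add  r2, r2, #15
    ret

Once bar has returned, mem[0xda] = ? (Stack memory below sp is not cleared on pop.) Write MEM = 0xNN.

MEM = 0x74

prologue: push r2 → mem[0xda]=0x74, sp=0xda
body[0] mov  r1, r6 → r1=0x08
body[1] sub  r1, r0, r5 → r1=0xdc
body[2] add  r6, r3, #46 → r6=0xf1
body[3] sub  r4, r6, #13 → r4=0xe4
body[4] add  r2, r2, #15 → r2=0x83
epilogue: pop r2=0x74, sp=0xdb
prologue pushed ['r2'] at ['0xda']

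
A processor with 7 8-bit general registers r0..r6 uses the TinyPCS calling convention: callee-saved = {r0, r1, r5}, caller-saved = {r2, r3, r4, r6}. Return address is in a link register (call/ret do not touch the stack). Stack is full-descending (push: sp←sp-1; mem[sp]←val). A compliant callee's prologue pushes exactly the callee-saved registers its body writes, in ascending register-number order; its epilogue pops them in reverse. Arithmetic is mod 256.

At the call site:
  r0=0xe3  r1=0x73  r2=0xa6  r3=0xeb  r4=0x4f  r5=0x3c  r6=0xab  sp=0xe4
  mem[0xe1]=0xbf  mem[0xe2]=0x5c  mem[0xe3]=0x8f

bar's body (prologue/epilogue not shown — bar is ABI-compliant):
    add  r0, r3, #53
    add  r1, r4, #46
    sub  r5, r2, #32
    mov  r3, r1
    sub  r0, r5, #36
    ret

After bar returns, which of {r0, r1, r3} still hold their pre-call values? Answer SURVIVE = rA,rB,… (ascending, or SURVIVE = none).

prologue: push r0 → mem[0xe3]=0xe3, sp=0xe3
prologue: push r1 → mem[0xe2]=0x73, sp=0xe2
prologue: push r5 → mem[0xe1]=0x3c, sp=0xe1
body[0] add  r0, r3, #53 → r0=0x20
body[1] add  r1, r4, #46 → r1=0x7d
body[2] sub  r5, r2, #32 → r5=0x86
body[3] mov  r3, r1 → r3=0x7d
body[4] sub  r0, r5, #36 → r0=0x62
epilogue: pop r5=0x3c, sp=0xe2
epilogue: pop r1=0x73, sp=0xe3
epilogue: pop r0=0xe3, sp=0xe4
r0: callee-saved, written=True
r1: callee-saved, written=True
r3: caller-saved, written=True

SURVIVE = r0,r1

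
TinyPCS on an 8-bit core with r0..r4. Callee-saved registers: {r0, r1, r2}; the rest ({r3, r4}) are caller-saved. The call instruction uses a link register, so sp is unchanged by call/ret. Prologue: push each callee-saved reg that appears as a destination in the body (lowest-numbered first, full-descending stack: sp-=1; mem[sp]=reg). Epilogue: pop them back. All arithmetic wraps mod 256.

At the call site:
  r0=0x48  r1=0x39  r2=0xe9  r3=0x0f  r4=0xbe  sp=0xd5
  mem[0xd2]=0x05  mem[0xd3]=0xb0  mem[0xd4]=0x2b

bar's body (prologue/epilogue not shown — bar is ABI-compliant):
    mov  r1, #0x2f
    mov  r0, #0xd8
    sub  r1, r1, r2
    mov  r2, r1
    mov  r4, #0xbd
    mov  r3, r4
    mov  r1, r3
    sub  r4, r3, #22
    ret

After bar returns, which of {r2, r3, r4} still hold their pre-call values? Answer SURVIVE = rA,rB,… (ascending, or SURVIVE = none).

prologue: push r0 → mem[0xd4]=0x48, sp=0xd4
prologue: push r1 → mem[0xd3]=0x39, sp=0xd3
prologue: push r2 → mem[0xd2]=0xe9, sp=0xd2
body[0] mov  r1, #0x2f → r1=0x2f
body[1] mov  r0, #0xd8 → r0=0xd8
body[2] sub  r1, r1, r2 → r1=0x46
body[3] mov  r2, r1 → r2=0x46
body[4] mov  r4, #0xbd → r4=0xbd
body[5] mov  r3, r4 → r3=0xbd
body[6] mov  r1, r3 → r1=0xbd
body[7] sub  r4, r3, #22 → r4=0xa7
epilogue: pop r2=0xe9, sp=0xd3
epilogue: pop r1=0x39, sp=0xd4
epilogue: pop r0=0x48, sp=0xd5
r2: callee-saved, written=True
r3: caller-saved, written=True
r4: caller-saved, written=True

SURVIVE = r2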